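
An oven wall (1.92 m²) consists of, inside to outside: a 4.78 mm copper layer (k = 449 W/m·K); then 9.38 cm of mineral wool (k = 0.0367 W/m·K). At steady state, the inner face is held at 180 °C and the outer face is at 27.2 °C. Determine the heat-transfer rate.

Q = 115 W

Resistance network (inner→outer):
  R_copper = L/(kA) = 0.00478/(449·1.92) = 5.545×10^-6 K/W
  R_mineral wool = L/(kA) = 0.0938/(0.0367·1.92) = 1.331 K/W
ΣR = 5.545×10^-6 + 1.331 = 1.331 K/W
Q = ΔT/ΣR = (180 °C − 27.2 °C)/1.331 = 115 W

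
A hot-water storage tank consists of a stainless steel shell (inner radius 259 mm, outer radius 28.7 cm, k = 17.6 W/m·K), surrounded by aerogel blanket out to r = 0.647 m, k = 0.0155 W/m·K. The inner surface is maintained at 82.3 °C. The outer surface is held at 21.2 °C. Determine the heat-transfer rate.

Q = 6.14 W

Treat each layer as a resistance in series:
  R_stainless steel = (1/0.259 − 1/0.287)/(4πk) = 0.3767/(4π·17.6) = 0.001703 K/W
  R_aerogel blanket = (1/0.287 − 1/0.647)/(4πk) = 1.939/(4π·0.0155) = 9.953 K/W
ΣR = 0.001703 + 9.953 = 9.955 K/W
Q = ΔT/ΣR = (82.3 °C − 21.2 °C)/9.955 = 6.14 W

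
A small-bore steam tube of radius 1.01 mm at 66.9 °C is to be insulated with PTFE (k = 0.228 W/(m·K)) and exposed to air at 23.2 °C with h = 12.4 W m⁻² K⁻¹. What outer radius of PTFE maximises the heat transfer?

r_cr = 1.84 cm

For a cylinder, r_cr = k_ins/h = 0.228/12.4 = 0.0184 m = 1.84 cm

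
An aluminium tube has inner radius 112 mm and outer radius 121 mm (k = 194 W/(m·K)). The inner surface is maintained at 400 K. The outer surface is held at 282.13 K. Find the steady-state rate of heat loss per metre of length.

Q' = 1.86×10^6 W/m

Q' = 2πk·ΔT/ln(r₂/r₁) = 2π × 194 × 117.87 / ln(0.121/0.112) = 1.86×10^6 W/m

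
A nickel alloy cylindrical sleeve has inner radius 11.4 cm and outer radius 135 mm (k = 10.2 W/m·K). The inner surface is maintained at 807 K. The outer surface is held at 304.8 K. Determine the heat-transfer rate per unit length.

Q' = 2πk·ΔT/ln(r₂/r₁) = 2π × 10.2 × 502.2 / ln(0.135/0.114) = 1.90×10^5 W/m

Q' = 190 kW/m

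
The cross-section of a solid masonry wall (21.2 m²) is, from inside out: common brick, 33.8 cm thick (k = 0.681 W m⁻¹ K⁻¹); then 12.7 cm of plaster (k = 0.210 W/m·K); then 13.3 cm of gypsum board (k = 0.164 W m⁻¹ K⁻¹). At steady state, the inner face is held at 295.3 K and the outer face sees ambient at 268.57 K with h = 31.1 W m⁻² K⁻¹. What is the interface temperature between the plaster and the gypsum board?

T = 280.16 K

Series thermal resistances, inner to outer:
  R_common brick = L/(kA) = 0.338/(0.681·21.2) = 0.02341 K/W
  R_plaster = L/(kA) = 0.127/(0.210·21.2) = 0.02853 K/W
  R_gypsum board = L/(kA) = 0.133/(0.164·21.2) = 0.03825 K/W
  R_conv,out = 1/(hA) = 1/(31.1·21.2) = 0.001517 K/W
ΣR = 0.02341 + 0.02853 + 0.03825 + 0.001517 = 0.09171 K/W
Q = ΔT/ΣR = (295.3 K − 268.57 K)/0.09171 = 291.5 W
From the inner boundary to the plaster/gypsum board interface, ΣR_partial = 0.05194 K/W.
T_interface = T_in − Q·ΣR_partial = 295.3 K − (291.5)(0.05194) = 280.16 K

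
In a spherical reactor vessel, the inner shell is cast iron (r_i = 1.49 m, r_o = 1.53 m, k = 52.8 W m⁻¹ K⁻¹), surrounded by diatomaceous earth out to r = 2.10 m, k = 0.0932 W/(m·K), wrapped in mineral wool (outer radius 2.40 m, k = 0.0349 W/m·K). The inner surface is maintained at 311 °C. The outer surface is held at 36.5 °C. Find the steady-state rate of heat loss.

Q = 956 W

Resistance network (inner→outer):
  R_cast iron = (1/1.49 − 1/1.53)/(4πk) = 0.01755/(4π·52.8) = 2.644×10^-5 K/W
  R_diatomaceous earth = (1/1.53 − 1/2.10)/(4πk) = 0.1774/(4π·0.0932) = 0.1515 K/W
  R_mineral wool = (1/2.10 − 1/2.40)/(4πk) = 0.05952/(4π·0.0349) = 0.1357 K/W
ΣR = 2.644×10^-5 + 0.1515 + 0.1357 = 0.2872 K/W
Q = ΔT/ΣR = (311 °C − 36.5 °C)/0.2872 = 956 W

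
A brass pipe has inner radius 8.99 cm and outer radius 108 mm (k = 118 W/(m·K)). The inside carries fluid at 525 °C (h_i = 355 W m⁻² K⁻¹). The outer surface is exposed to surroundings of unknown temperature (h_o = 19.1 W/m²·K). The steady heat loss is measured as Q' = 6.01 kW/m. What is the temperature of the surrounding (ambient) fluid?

T_out = 29.8 °C

Sum the resistances:
  R'_conv,in = 1/(2πr h) = 1/(2π·0.0899·355) = 0.004987 m·K/W
  R'_brass = ln(0.108/0.0899)/(2πk) = 0.1834/(2π·118) = 2.474×10^-4 m·K/W
  R'_conv,out = 1/(2πr h) = 1/(2π·0.108·19.1) = 0.07715 m·K/W
ΣR = 0.08239 m·K/W
ΔT = Q'·ΣR = 6010 × 0.08239 = 495.2 K
Heat flows outward, so T_out = T_in − ΔT = 525 − 495.2 = 29.8 °C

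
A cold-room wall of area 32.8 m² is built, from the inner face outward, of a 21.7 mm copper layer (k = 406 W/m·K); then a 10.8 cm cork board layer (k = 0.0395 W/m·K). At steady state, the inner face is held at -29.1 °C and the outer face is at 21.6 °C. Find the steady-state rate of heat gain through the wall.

Series thermal resistances, inner to outer:
  R_copper = L/(kA) = 0.0217/(406·32.8) = 1.630×10^-6 K/W
  R_cork board = L/(kA) = 0.108/(0.0395·32.8) = 0.08336 K/W
ΣR = 1.630×10^-6 + 0.08336 = 0.08336 K/W
Q = ΔT/ΣR = (-29.1 °C − 21.6 °C)/0.08336 = -608 W
(Negative Q ⇒ heat flows inward; heat gain = 608 W.)

Q = 608 W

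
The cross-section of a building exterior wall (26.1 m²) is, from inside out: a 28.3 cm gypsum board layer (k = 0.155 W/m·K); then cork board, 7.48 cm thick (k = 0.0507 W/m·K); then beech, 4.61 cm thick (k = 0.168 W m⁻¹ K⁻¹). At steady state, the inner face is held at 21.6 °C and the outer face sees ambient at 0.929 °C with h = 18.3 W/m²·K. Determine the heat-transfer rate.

Q = 149 W

Resistance network (inner→outer):
  R_gypsum board = L/(kA) = 0.283/(0.155·26.1) = 0.06995 K/W
  R_cork board = L/(kA) = 0.0748/(0.0507·26.1) = 0.05653 K/W
  R_beech = L/(kA) = 0.0461/(0.168·26.1) = 0.01051 K/W
  R_conv,out = 1/(hA) = 1/(18.3·26.1) = 0.002094 K/W
ΣR = 0.06995 + 0.05653 + 0.01051 + 0.002094 = 0.1391 K/W
Q = ΔT/ΣR = (21.6 °C − 0.929 °C)/0.1391 = 149 W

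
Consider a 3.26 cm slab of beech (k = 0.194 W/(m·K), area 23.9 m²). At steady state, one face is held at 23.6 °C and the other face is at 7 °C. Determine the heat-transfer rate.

Q = 2.36 kW

Q = kA·ΔT/L = 0.194 × 23.9 × |23.6 °C − 7 °C| / 0.0326 = 2360 W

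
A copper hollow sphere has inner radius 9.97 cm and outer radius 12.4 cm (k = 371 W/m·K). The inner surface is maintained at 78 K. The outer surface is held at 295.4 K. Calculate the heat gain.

Q = 516 kW

Q = 4πk·ΔT/(1/r₁ − 1/r₂) = 4π × 371 × 217.4 / (1/0.0997 − 1/0.124) = 5.16×10^5 W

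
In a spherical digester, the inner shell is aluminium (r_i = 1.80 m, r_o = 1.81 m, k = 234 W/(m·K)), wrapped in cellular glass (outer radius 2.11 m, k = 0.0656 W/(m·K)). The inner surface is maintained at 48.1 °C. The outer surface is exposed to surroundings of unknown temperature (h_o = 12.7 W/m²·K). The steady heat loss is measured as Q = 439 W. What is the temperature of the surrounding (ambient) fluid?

Sum the resistances:
  R_aluminium = (1/1.80 − 1/1.81)/(4πk) = 0.003069/(4π·234) = 1.044×10^-6 K/W
  R_cellular glass = (1/1.81 − 1/2.11)/(4πk) = 0.07855/(4π·0.0656) = 0.09529 K/W
  R_conv,out = 1/(4πr²h) = 1/(4π·2.11²·12.7) = 0.001407 K/W
ΣR = 0.09670 K/W
ΔT = Q·ΣR = 439 × 0.09670 = 42.45 K
Heat flows outward, so T_out = T_in − ΔT = 48.1 − 42.45 = 5.65 °C

T_out = 5.65 °C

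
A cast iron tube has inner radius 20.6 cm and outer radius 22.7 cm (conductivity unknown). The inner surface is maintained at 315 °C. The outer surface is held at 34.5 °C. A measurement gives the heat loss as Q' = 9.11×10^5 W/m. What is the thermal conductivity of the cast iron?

ΣR = ΔT/Q' = |315 − 34.5|/9.11×10^5 = 3.079×10^-4 m·K/W
ln(r₂/r₁)/(2πk) = 3.079×10^-4 ⇒ k = 0.09707/(2π·3.079×10^-4) = 50.2 W/m·K

k = 50.2 W/m·K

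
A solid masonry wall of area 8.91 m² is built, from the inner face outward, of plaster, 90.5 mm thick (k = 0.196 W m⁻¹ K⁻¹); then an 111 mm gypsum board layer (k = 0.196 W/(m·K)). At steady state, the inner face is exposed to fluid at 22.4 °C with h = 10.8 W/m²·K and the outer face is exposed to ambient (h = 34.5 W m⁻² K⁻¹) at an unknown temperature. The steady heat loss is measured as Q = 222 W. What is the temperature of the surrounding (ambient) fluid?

Sum the resistances:
  R_conv,in = 1/(hA) = 1/(10.8·8.91) = 0.01039 K/W
  R_plaster = L/(kA) = 0.0905/(0.196·8.91) = 0.05182 K/W
  R_gypsum board = L/(kA) = 0.111/(0.196·8.91) = 0.06356 K/W
  R_conv,out = 1/(hA) = 1/(34.5·8.91) = 0.003253 K/W
ΣR = 0.1290 K/W
ΔT = Q·ΣR = 222 × 0.1290 = 28.64 K
Heat flows outward, so T_out = T_in − ΔT = 22.4 − 28.64 = -6.24 °C

T_out = -6.24 °C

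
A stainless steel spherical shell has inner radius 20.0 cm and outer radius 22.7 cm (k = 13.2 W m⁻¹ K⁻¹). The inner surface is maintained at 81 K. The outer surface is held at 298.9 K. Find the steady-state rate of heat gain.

Q = 60.8 kW

Q = 4πk·ΔT/(1/r₁ − 1/r₂) = 4π × 13.2 × 217.9 / (1/0.200 − 1/0.227) = 60800 W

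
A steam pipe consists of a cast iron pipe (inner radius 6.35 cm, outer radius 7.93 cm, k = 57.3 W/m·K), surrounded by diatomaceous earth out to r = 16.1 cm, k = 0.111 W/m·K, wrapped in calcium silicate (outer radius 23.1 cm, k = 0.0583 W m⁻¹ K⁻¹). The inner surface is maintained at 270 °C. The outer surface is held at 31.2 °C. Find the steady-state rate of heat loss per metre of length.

Treat each layer as a resistance in series:
  R'_cast iron = ln(0.0793/0.0635)/(2πk) = 0.2222/(2π·57.3) = 6.172×10^-4 m·K/W
  R'_diatomaceous earth = ln(0.161/0.0793)/(2πk) = 0.7082/(2π·0.111) = 1.015 m·K/W
  R'_calcium silicate = ln(0.231/0.161)/(2πk) = 0.3610/(2π·0.0583) = 0.9855 m·K/W
ΣR = 6.172×10^-4 + 1.015 + 0.9855 = 2.001 m·K/W
Q' = ΔT/ΣR = (270 °C − 31.2 °C)/2.001 = 119 W/m

Q' = 119 W/m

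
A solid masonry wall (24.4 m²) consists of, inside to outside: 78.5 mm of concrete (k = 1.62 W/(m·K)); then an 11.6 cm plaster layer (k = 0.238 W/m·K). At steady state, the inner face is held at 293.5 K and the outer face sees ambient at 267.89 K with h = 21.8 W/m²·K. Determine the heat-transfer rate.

Q = 1070 W

Treat each layer as a resistance in series:
  R_concrete = L/(kA) = 0.0785/(1.62·24.4) = 0.001986 K/W
  R_plaster = L/(kA) = 0.116/(0.238·24.4) = 0.01998 K/W
  R_conv,out = 1/(hA) = 1/(21.8·24.4) = 0.001880 K/W
ΣR = 0.001986 + 0.01998 + 0.001880 = 0.02385 K/W
Q = ΔT/ΣR = (293.5 K − 267.89 K)/0.02385 = 1070 W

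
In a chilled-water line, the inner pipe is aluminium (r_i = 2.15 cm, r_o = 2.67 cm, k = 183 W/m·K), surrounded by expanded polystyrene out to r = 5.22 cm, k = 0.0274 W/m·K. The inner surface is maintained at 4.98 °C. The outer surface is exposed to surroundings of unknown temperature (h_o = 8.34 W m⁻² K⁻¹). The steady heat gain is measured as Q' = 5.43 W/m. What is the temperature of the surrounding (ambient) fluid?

T_out = 28.1 °C

Sum the resistances:
  R'_aluminium = ln(0.0267/0.0215)/(2πk) = 0.2166/(2π·183) = 1.884×10^-4 m·K/W
  R'_expanded polystyrene = ln(0.0522/0.0267)/(2πk) = 0.6704/(2π·0.0274) = 3.894 m·K/W
  R'_conv,out = 1/(2πr h) = 1/(2π·0.0522·8.34) = 0.3656 m·K/W
ΣR = 4.260 m·K/W
ΔT = Q'·ΣR = 5.43 × 4.260 = 23.13 K
Heat flows inward, so T_out = T_in + ΔT = 4.98 + 23.13 = 28.1 °C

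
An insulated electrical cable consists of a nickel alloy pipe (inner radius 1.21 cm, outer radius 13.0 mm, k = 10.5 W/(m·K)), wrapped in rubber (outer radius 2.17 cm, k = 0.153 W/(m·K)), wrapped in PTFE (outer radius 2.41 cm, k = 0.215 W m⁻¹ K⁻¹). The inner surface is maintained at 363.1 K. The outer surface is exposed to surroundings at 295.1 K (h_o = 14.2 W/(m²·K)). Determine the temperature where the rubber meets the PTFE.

T = 329.4 K

Treat each layer as a resistance in series:
  R'_nickel alloy = ln(0.0130/0.0121)/(2πk) = 0.07174/(2π·10.5) = 0.001087 m·K/W
  R'_rubber = ln(0.0217/0.0130)/(2πk) = 0.5124/(2π·0.153) = 0.5330 m·K/W
  R'_PTFE = ln(0.0241/0.0217)/(2πk) = 0.1049/(2π·0.215) = 0.07765 m·K/W
  R'_conv,out = 1/(2πr h) = 1/(2π·0.0241·14.2) = 0.4651 m·K/W
ΣR = 0.001087 + 0.5330 + 0.07765 + 0.4651 = 1.077 m·K/W
Q' = ΔT/ΣR = (363.1 K − 295.1 K)/1.077 = 63.14 W/m
From the inner boundary to the rubber/PTFE interface, ΣR_partial = 0.5341 m·K/W.
T_interface = T_in − Q'·ΣR_partial = 363.1 K − (63.14)(0.5341) = 329.4 K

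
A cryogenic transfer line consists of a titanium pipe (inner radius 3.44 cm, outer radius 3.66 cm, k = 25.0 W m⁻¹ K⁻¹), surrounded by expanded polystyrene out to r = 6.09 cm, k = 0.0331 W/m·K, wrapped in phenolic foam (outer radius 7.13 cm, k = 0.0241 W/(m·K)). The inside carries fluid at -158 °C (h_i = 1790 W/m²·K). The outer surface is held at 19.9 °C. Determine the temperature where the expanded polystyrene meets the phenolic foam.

T = -33.1 °C

Series thermal resistances, inner to outer:
  R'_conv,in = 1/(2πr h) = 1/(2π·0.0344·1790) = 0.002585 m·K/W
  R'_titanium = ln(0.0366/0.0344)/(2πk) = 0.06199/(2π·25.0) = 3.947×10^-4 m·K/W
  R'_expanded polystyrene = ln(0.0609/0.0366)/(2πk) = 0.5092/(2π·0.0331) = 2.448 m·K/W
  R'_phenolic foam = ln(0.0713/0.0609)/(2πk) = 0.1577/(2π·0.0241) = 1.041 m·K/W
ΣR = 0.002585 + 3.947×10^-4 + 2.448 + 1.041 = 3.492 m·K/W
Q' = ΔT/ΣR = (-158 °C − 19.9 °C)/3.492 = -50.95 W/m
From the inner boundary to the expanded polystyrene/phenolic foam interface, ΣR_partial = 2.451 m·K/W.
T_interface = T_in − Q'·ΣR_partial = -158 °C − (-50.95)(2.451) = -33.1 °C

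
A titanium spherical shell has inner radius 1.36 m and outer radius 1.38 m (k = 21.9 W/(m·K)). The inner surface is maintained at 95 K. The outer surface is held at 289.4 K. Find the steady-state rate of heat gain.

Q = 5020 kW

Q = 4πk·ΔT/(1/r₁ − 1/r₂) = 4π × 21.9 × 194.4 / (1/1.36 − 1/1.38) = 5.02×10^6 W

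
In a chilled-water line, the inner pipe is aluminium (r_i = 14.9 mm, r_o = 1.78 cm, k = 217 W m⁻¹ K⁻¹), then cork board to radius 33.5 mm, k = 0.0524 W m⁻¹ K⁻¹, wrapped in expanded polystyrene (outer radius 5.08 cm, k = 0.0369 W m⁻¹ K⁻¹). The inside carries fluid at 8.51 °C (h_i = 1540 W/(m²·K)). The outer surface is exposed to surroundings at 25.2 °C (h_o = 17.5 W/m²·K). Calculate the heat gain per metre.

Series thermal resistances, inner to outer:
  R'_conv,in = 1/(2πr h) = 1/(2π·0.0149·1540) = 0.006936 m·K/W
  R'_aluminium = ln(0.0178/0.0149)/(2πk) = 0.1778/(2π·217) = 1.304×10^-4 m·K/W
  R'_cork board = ln(0.0335/0.0178)/(2πk) = 0.6323/(2π·0.0524) = 1.921 m·K/W
  R'_expanded polystyrene = ln(0.0508/0.0335)/(2πk) = 0.4164/(2π·0.0369) = 1.796 m·K/W
  R'_conv,out = 1/(2πr h) = 1/(2π·0.0508·17.5) = 0.1790 m·K/W
ΣR = 0.006936 + 1.304×10^-4 + 1.921 + 1.796 + 0.1790 = 3.903 m·K/W
Q' = ΔT/ΣR = (8.51 °C − 25.2 °C)/3.903 = -4.28 W/m
(Negative Q' ⇒ heat flows inward; heat gain = 4.28 W/m.)

Q' = 4.28 W/m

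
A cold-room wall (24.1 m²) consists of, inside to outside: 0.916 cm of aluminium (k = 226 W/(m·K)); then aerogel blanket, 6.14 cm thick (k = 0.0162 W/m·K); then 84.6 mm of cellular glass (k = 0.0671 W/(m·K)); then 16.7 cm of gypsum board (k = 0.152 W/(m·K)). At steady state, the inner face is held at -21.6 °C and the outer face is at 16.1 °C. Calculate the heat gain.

Series thermal resistances, inner to outer:
  R_aluminium = L/(kA) = 0.00916/(226·24.1) = 1.682×10^-6 K/W
  R_aerogel blanket = L/(kA) = 0.0614/(0.0162·24.1) = 0.1573 K/W
  R_cellular glass = L/(kA) = 0.0846/(0.0671·24.1) = 0.05232 K/W
  R_gypsum board = L/(kA) = 0.167/(0.152·24.1) = 0.04559 K/W
ΣR = 1.682×10^-6 + 0.1573 + 0.05232 + 0.04559 = 0.2552 K/W
Q = ΔT/ΣR = (-21.6 °C − 16.1 °C)/0.2552 = -148 W
(Negative Q ⇒ heat flows inward; heat gain = 148 W.)

Q = 148 W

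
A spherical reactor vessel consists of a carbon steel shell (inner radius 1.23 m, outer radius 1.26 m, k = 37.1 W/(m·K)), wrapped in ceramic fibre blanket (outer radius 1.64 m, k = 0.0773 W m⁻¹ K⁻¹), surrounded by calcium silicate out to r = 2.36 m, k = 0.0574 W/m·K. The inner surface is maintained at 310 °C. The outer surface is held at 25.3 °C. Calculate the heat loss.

Resistance network (inner→outer):
  R_carbon steel = (1/1.23 − 1/1.26)/(4πk) = 0.01936/(4π·37.1) = 4.152×10^-5 K/W
  R_ceramic fibre blanket = (1/1.26 − 1/1.64)/(4πk) = 0.1839/(4π·0.0773) = 0.1893 K/W
  R_calcium silicate = (1/1.64 − 1/2.36)/(4πk) = 0.1860/(4π·0.0574) = 0.2579 K/W
ΣR = 4.152×10^-5 + 0.1893 + 0.2579 = 0.4472 K/W
Q = ΔT/ΣR = (310 °C − 25.3 °C)/0.4472 = 637 W

Q = 637 W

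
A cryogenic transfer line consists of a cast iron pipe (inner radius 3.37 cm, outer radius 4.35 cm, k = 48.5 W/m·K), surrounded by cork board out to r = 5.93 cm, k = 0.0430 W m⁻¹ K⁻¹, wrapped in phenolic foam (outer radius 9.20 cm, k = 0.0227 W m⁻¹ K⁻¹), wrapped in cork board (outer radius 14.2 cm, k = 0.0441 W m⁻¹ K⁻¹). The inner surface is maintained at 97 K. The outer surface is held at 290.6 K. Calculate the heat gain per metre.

Q' = 33.4 W/m

Treat each layer as a resistance in series:
  R'_cast iron = ln(0.0435/0.0337)/(2πk) = 0.2553/(2π·48.5) = 8.377×10^-4 m·K/W
  R'_cork board = ln(0.0593/0.0435)/(2πk) = 0.3098/(2π·0.0430) = 1.147 m·K/W
  R'_phenolic foam = ln(0.0920/0.0593)/(2πk) = 0.4392/(2π·0.0227) = 3.079 m·K/W
  R'_cork board = ln(0.142/0.0920)/(2πk) = 0.4340/(2π·0.0441) = 1.566 m·K/W
ΣR = 8.377×10^-4 + 1.147 + 3.079 + 1.566 = 5.793 m·K/W
Q' = ΔT/ΣR = (97 K − 290.6 K)/5.793 = -33.4 W/m
(Negative Q' ⇒ heat flows inward; heat gain = 33.4 W/m.)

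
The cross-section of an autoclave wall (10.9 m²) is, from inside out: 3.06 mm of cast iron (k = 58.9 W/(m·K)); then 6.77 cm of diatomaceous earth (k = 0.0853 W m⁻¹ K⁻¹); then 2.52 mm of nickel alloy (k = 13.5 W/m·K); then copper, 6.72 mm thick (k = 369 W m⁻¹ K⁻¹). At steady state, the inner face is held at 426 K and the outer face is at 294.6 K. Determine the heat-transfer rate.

Series thermal resistances, inner to outer:
  R_cast iron = L/(kA) = 0.00306/(58.9·10.9) = 4.766×10^-6 K/W
  R_diatomaceous earth = L/(kA) = 0.0677/(0.0853·10.9) = 0.07281 K/W
  R_nickel alloy = L/(kA) = 0.00252/(13.5·10.9) = 1.713×10^-5 K/W
  R_copper = L/(kA) = 0.00672/(369·10.9) = 1.671×10^-6 K/W
ΣR = 4.766×10^-6 + 0.07281 + 1.713×10^-5 + 1.671×10^-6 = 0.07283 K/W
Q = ΔT/ΣR = (426 K − 294.6 K)/0.07283 = 1800 W

Q = 1800 W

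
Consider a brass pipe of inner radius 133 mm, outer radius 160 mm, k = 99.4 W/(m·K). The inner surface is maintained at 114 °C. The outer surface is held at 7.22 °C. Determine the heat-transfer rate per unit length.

Q' = 2πk·ΔT/ln(r₂/r₁) = 2π × 99.4 × 106.78 / ln(0.160/0.133) = 3.61×10^5 W/m

Q' = 3.61×10^5 W/m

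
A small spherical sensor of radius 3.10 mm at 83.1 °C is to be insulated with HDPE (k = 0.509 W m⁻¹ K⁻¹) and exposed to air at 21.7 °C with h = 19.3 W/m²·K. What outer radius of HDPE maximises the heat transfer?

For a sphere, r_cr = 2k_ins/h = 2·0.509/19.3 = 0.0527 m = 5.27 cm

r_cr = 5.27 cm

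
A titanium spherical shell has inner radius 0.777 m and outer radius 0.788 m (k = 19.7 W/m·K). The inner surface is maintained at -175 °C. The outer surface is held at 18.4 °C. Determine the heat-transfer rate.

Q = 2660 kW

Q = 4πk·ΔT/(1/r₁ − 1/r₂) = 4π × 19.7 × 193.4 / (1/0.777 − 1/0.788) = 2.66×10^6 W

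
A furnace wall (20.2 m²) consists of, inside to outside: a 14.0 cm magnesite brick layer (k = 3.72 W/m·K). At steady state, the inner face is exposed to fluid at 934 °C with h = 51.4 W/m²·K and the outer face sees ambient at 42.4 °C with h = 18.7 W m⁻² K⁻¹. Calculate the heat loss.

Series thermal resistances, inner to outer:
  R_conv,in = 1/(hA) = 1/(51.4·20.2) = 9.631×10^-4 K/W
  R_magnesite brick = L/(kA) = 0.140/(3.72·20.2) = 0.001863 K/W
  R_conv,out = 1/(hA) = 1/(18.7·20.2) = 0.002647 K/W
ΣR = 9.631×10^-4 + 0.001863 + 0.002647 = 0.005473 K/W
Q = ΔT/ΣR = (934 °C − 42.4 °C)/0.005473 = 1.63×10^5 W

Q = 163 kW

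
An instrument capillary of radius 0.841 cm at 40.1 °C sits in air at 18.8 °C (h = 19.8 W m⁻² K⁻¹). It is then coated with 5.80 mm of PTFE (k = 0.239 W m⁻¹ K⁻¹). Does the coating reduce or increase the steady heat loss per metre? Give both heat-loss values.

Critical radius for a cylinder: r_cr = k/h = 0.0121 m = 1.21 cm.
Outer radius after coating: r₂ = 0.00841 + 0.00580 = 0.01421 m.
r₁ < r_cr < r₂: heat loss rises to a maximum at r_cr then falls. Whether the coating helps depends on whether Q(r₂) has dropped back below Q(r₁).
Bare: R = 1/(2πr₁h) = 0.9558 m·K/W; Q = 21.3/0.9558 = 22.3 W/m.
Coated: R = R_cond + R_conv = 0.9150 m·K/W; Q = 21.3/0.9150 = 23.3 W/m.

increases: 22.3 → 23.3 W/m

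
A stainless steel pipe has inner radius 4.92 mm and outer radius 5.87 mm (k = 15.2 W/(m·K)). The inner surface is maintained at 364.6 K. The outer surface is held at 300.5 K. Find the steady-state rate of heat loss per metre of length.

Q' = 34.7 kW/m

Q' = 2πk·ΔT/ln(r₂/r₁) = 2π × 15.2 × 64.1 / ln(0.00587/0.00492) = 34700 W/m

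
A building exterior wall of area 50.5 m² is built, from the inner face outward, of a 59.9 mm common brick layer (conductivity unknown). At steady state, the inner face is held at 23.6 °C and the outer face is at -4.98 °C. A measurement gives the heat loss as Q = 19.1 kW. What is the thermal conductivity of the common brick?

ΣR = ΔT/Q = |23.6 − -4.98|/19100 = 0.001496 K/W
L/(kA) = 0.001496 ⇒ k = 0.0599/(0.001496·50.5) = 0.793 W/m·K

k = 0.793 W/m·K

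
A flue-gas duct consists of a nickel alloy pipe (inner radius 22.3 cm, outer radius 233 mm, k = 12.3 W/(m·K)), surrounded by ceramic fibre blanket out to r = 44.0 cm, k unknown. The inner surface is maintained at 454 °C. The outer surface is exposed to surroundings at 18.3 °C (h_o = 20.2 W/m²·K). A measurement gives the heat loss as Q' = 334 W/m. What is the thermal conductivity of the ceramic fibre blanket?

k = 0.0787 W/m·K

ΣR = ΔT/Q' = |454 − 18.3|/334 = 1.304 m·K/W
Known resistances:
  R'_nickel alloy = ln(0.233/0.223)/(2πk) = 0.04387/(2π·12.3) = 5.676×10^-4 m·K/W
  R'_conv,out = 1/(2πr h) = 1/(2π·0.440·20.2) = 0.01791 m·K/W
R_ceramic fibre blanket = ΣR − ΣR_known = 1.304 − 0.01848 = 1.286 m·K/W
ln(r₂/r₁)/(2πk) = 1.286 ⇒ k = 0.6357/(2π·1.286) = 0.0787 W/m·K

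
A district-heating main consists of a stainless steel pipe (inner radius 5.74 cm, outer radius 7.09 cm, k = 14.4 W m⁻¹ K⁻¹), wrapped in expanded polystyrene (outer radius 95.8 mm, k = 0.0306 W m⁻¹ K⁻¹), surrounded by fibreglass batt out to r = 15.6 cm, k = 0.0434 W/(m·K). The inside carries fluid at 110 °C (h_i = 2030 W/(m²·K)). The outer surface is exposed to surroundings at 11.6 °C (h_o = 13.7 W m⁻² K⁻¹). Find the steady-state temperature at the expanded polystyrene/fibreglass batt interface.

T = 65.0 °C

Resistance network (inner→outer):
  R'_conv,in = 1/(2πr h) = 1/(2π·0.0574·2030) = 0.001366 m·K/W
  R'_stainless steel = ln(0.0709/0.0574)/(2πk) = 0.2112/(2π·14.4) = 0.002335 m·K/W
  R'_expanded polystyrene = ln(0.0958/0.0709)/(2πk) = 0.3010/(2π·0.0306) = 1.566 m·K/W
  R'_fibreglass batt = ln(0.156/0.0958)/(2πk) = 0.4876/(2π·0.0434) = 1.788 m·K/W
  R'_conv,out = 1/(2πr h) = 1/(2π·0.156·13.7) = 0.07447 m·K/W
ΣR = 0.001366 + 0.002335 + 1.566 + 1.788 + 0.07447 = 3.432 m·K/W
Q' = ΔT/ΣR = (110 °C − 11.6 °C)/3.432 = 28.67 W/m
From the inner boundary to the expanded polystyrene/fibreglass batt interface, ΣR_partial = 1.570 m·K/W.
T_interface = T_in − Q'·ΣR_partial = 110 °C − (28.67)(1.570) = 65.0 °C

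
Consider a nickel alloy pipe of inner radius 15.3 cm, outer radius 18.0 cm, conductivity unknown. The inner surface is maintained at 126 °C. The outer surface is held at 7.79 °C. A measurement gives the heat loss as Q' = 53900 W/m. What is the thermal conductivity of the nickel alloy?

ΣR = ΔT/Q' = |126 − 7.79|/53900 = 0.002193 m·K/W
ln(r₂/r₁)/(2πk) = 0.002193 ⇒ k = 0.1625/(2π·0.002193) = 11.8 W/m·K

k = 11.8 W/m·K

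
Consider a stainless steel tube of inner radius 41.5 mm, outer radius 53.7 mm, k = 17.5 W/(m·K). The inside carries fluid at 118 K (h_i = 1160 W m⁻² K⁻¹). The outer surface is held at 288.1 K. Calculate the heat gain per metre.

Q' = 30.1 kW/m

Resistance network (inner→outer):
  R'_conv,in = 1/(2πr h) = 1/(2π·0.0415·1160) = 0.003306 m·K/W
  R'_stainless steel = ln(0.0537/0.0415)/(2πk) = 0.2577/(2π·17.5) = 0.002344 m·K/W
ΣR = 0.003306 + 0.002344 = 0.005650 m·K/W
Q' = ΔT/ΣR = (118 K − 288.1 K)/0.005650 = -30100 W/m
(Negative Q' ⇒ heat flows inward; heat gain = 30100 W/m.)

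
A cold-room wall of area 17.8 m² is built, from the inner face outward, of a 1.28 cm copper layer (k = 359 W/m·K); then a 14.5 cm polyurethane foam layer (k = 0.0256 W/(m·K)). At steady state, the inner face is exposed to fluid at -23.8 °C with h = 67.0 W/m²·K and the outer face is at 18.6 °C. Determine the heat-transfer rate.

Q = 133 W

Resistance network (inner→outer):
  R_conv,in = 1/(hA) = 1/(67.0·17.8) = 8.385×10^-4 K/W
  R_copper = L/(kA) = 0.0128/(359·17.8) = 2.003×10^-6 K/W
  R_polyurethane foam = L/(kA) = 0.145/(0.0256·17.8) = 0.3182 K/W
ΣR = 8.385×10^-4 + 2.003×10^-6 + 0.3182 = 0.3190 K/W
Q = ΔT/ΣR = (-23.8 °C − 18.6 °C)/0.3190 = -133 W
(Negative Q ⇒ heat flows inward; heat gain = 133 W.)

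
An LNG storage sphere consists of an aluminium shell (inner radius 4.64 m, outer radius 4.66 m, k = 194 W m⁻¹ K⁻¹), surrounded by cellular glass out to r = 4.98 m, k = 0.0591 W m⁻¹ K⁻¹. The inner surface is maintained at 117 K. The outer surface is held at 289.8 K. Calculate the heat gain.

Series thermal resistances, inner to outer:
  R_aluminium = (1/4.64 − 1/4.66)/(4πk) = 9.250×10^-4/(4π·194) = 3.794×10^-7 K/W
  R_cellular glass = (1/4.66 − 1/4.98)/(4πk) = 0.01379/(4π·0.0591) = 0.01857 K/W
ΣR = 3.794×10^-7 + 0.01857 = 0.01857 K/W
Q = ΔT/ΣR = (117 K − 289.8 K)/0.01857 = -9310 W
(Negative Q ⇒ heat flows inward; heat gain = 9310 W.)

Q = 9.31 kW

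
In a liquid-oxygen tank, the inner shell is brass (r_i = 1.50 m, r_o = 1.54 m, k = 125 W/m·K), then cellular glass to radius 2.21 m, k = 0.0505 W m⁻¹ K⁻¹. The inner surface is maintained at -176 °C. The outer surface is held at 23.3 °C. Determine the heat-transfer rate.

Q = 642 W

Treat each layer as a resistance in series:
  R_brass = (1/1.50 − 1/1.54)/(4πk) = 0.01732/(4π·125) = 1.102×10^-5 K/W
  R_cellular glass = (1/1.54 − 1/2.21)/(4πk) = 0.1969/(4π·0.0505) = 0.3102 K/W
ΣR = 1.102×10^-5 + 0.3102 = 0.3102 K/W
Q = ΔT/ΣR = (-176 °C − 23.3 °C)/0.3102 = -642 W
(Negative Q ⇒ heat flows inward; heat gain = 642 W.)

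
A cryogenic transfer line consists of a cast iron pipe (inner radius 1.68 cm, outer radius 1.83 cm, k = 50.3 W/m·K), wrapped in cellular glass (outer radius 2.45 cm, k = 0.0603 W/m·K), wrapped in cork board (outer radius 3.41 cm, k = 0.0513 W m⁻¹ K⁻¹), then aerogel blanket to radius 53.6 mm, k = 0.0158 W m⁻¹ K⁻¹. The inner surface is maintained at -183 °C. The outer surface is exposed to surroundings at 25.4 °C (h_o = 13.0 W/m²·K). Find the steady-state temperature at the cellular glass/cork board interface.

T = -159 °C

Treat each layer as a resistance in series:
  R'_cast iron = ln(0.0183/0.0168)/(2πk) = 0.08552/(2π·50.3) = 2.706×10^-4 m·K/W
  R'_cellular glass = ln(0.0245/0.0183)/(2πk) = 0.2918/(2π·0.0603) = 0.7701 m·K/W
  R'_cork board = ln(0.0341/0.0245)/(2πk) = 0.3306/(2π·0.0513) = 1.026 m·K/W
  R'_aerogel blanket = ln(0.0536/0.0341)/(2πk) = 0.4523/(2π·0.0158) = 4.556 m·K/W
  R'_conv,out = 1/(2πr h) = 1/(2π·0.0536·13.0) = 0.2284 m·K/W
ΣR = 2.706×10^-4 + 0.7701 + 1.026 + 4.556 + 0.2284 = 6.581 m·K/W
Q' = ΔT/ΣR = (-183 °C − 25.4 °C)/6.581 = -31.67 W/m
From the inner boundary to the cellular glass/cork board interface, ΣR_partial = 0.7704 m·K/W.
T_interface = T_in − Q'·ΣR_partial = -183 °C − (-31.67)(0.7704) = -159 °C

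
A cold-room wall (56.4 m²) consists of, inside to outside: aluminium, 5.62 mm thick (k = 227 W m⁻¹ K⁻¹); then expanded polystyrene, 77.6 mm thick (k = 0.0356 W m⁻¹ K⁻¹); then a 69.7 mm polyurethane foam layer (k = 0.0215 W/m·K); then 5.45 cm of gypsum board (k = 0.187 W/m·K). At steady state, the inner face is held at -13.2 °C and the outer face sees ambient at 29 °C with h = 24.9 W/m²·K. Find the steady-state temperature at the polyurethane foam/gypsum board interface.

T = 26.6 °C

Treat each layer as a resistance in series:
  R_aluminium = L/(kA) = 0.00562/(227·56.4) = 4.390×10^-7 K/W
  R_expanded polystyrene = L/(kA) = 0.0776/(0.0356·56.4) = 0.03865 K/W
  R_polyurethane foam = L/(kA) = 0.0697/(0.0215·56.4) = 0.05748 K/W
  R_gypsum board = L/(kA) = 0.0545/(0.187·56.4) = 0.005167 K/W
  R_conv,out = 1/(hA) = 1/(24.9·56.4) = 7.121×10^-4 K/W
ΣR = 4.390×10^-7 + 0.03865 + 0.05748 + 0.005167 + 7.121×10^-4 = 0.1020 K/W
Q = ΔT/ΣR = (-13.2 °C − 29 °C)/0.1020 = -413.7 W
From the inner boundary to the polyurethane foam/gypsum board interface, ΣR_partial = 0.09613 K/W.
T_interface = T_in − Q·ΣR_partial = -13.2 °C − (-413.7)(0.09613) = 26.6 °C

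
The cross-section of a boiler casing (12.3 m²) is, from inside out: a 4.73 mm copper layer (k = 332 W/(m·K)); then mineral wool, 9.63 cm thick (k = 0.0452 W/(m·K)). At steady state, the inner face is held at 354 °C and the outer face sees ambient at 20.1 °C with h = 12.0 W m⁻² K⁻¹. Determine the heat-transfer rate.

Resistance network (inner→outer):
  R_copper = L/(kA) = 0.00473/(332·12.3) = 1.158×10^-6 K/W
  R_mineral wool = L/(kA) = 0.0963/(0.0452·12.3) = 0.1732 K/W
  R_conv,out = 1/(hA) = 1/(12.0·12.3) = 0.006775 K/W
ΣR = 1.158×10^-6 + 0.1732 + 0.006775 = 0.1800 K/W
Q = ΔT/ΣR = (354 °C − 20.1 °C)/0.1800 = 1860 W

Q = 1860 W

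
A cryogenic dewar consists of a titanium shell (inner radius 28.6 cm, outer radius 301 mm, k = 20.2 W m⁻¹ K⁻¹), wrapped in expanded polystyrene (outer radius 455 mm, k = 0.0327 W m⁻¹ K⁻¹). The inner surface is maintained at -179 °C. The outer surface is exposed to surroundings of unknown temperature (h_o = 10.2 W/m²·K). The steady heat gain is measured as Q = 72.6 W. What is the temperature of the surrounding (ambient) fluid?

Series resistances:
  R_titanium = (1/0.286 − 1/0.301)/(4πk) = 0.1742/(4π·20.2) = 6.864×10^-4 K/W
  R_expanded polystyrene = (1/0.301 − 1/0.455)/(4πk) = 1.124/(4π·0.0327) = 2.736 K/W
  R_conv,out = 1/(4πr²h) = 1/(4π·0.455²·10.2) = 0.03768 K/W
ΣR = 2.775 K/W
ΔT = Q·ΣR = 72.6 × 2.775 = 201.5 K
Heat flows inward, so T_out = T_in + ΔT = -179 + 201.5 = 22.5 °C

T_out = 22.5 °C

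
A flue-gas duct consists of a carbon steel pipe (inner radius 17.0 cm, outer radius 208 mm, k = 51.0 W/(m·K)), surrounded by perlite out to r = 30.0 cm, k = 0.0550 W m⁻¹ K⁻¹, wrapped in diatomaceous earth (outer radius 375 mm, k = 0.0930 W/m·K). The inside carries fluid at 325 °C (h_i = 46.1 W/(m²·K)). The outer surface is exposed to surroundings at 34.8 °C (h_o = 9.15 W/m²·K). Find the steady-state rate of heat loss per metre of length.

Series thermal resistances, inner to outer:
  R'_conv,in = 1/(2πr h) = 1/(2π·0.170·46.1) = 0.02031 m·K/W
  R'_carbon steel = ln(0.208/0.170)/(2πk) = 0.2017/(2π·51.0) = 6.296×10^-4 m·K/W
  R'_perlite = ln(0.300/0.208)/(2πk) = 0.3662/(2π·0.0550) = 1.060 m·K/W
  R'_diatomaceous earth = ln(0.375/0.300)/(2πk) = 0.2231/(2π·0.0930) = 0.3819 m·K/W
  R'_conv,out = 1/(2πr h) = 1/(2π·0.375·9.15) = 0.04638 m·K/W
ΣR = 0.02031 + 6.296×10^-4 + 1.060 + 0.3819 + 0.04638 = 1.509 m·K/W
Q' = ΔT/ΣR = (325 °C − 34.8 °C)/1.509 = 192 W/m

Q' = 192 W/m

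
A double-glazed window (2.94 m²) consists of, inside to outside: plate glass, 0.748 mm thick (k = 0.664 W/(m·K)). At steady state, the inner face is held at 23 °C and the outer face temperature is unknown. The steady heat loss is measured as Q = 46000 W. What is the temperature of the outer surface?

Series resistances:
  R_plate glass = L/(kA) = 7.48×10^-4/(0.664·2.94) = 3.832×10^-4 K/W
ΣR = 3.832×10^-4 K/W
ΔT = Q·ΣR = 46000 × 3.832×10^-4 = 17.63 K
Heat flows outward, so T_out = T_in − ΔT = 23 − 17.63 = 5.37 °C

T_out = 5.37 °C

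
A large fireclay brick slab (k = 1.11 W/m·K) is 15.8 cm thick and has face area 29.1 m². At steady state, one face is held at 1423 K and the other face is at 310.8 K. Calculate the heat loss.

Q = kA·ΔT/L = 1.11 × 29.1 × |1423 K − 310.8 K| / 0.158 = 2.27×10^5 W

Q = 227 kW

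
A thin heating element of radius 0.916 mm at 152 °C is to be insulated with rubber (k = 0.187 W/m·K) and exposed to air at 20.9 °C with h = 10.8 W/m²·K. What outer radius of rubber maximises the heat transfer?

For a cylinder, r_cr = k_ins/h = 0.187/10.8 = 0.0173 m = 1.73 cm

r_cr = 1.73 cm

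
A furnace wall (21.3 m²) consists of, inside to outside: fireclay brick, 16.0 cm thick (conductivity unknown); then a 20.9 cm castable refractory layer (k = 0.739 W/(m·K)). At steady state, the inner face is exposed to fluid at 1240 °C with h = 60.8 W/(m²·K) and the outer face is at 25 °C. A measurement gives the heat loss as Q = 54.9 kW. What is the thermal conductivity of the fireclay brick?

k = 0.930 W/m·K

ΣR = ΔT/Q = |1240 − 25|/54900 = 0.02213 K/W
Known resistances:
  R_conv,in = 1/(hA) = 1/(60.8·21.3) = 7.722×10^-4 K/W
  R_castable refractory = L/(kA) = 0.209/(0.739·21.3) = 0.01328 K/W
R_fireclay brick = ΣR − ΣR_known = 0.02213 − 0.01405 = 0.008080 K/W
L/(kA) = 0.008080 ⇒ k = 0.160/(0.008080·21.3) = 0.930 W/m·K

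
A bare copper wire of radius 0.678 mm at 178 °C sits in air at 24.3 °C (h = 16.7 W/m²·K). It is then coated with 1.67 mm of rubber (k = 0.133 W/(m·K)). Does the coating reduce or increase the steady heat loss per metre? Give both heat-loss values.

Critical radius for a cylinder: r_cr = k/h = 0.00796 m = 0.796 cm.
Outer radius after coating: r₂ = 6.78×10^-4 + 0.00167 = 0.002348 m.
Since r₁ < r_cr and r₂ ≤ r_cr, the coating moves toward the maximum at r_cr — heat loss rises.
Bare: R = 1/(2πr₁h) = 14.06 m·K/W; Q = 153.7/14.06 = 10.9 W/m.
Coated: R = R_cond + R_conv = 5.545 m·K/W; Q = 153.7/5.545 = 27.7 W/m.

increases: 10.9 → 27.7 W/m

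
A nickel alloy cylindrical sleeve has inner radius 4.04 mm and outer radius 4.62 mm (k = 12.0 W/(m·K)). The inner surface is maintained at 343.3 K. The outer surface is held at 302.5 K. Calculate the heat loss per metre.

Q' = 2πk·ΔT/ln(r₂/r₁) = 2π × 12.0 × 40.8 / ln(0.00462/0.00404) = 22900 W/m

Q' = 22900 W/m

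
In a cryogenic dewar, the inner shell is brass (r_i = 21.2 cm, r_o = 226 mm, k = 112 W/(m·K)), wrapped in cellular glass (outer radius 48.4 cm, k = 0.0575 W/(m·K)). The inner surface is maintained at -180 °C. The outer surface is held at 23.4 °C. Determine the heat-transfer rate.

Q = 62.3 W

Resistance network (inner→outer):
  R_brass = (1/0.212 − 1/0.226)/(4πk) = 0.2922/(4π·112) = 2.076×10^-4 K/W
  R_cellular glass = (1/0.226 − 1/0.484)/(4πk) = 2.359/(4π·0.0575) = 3.264 K/W
ΣR = 2.076×10^-4 + 3.264 = 3.264 K/W
Q = ΔT/ΣR = (-180 °C − 23.4 °C)/3.264 = -62.3 W
(Negative Q ⇒ heat flows inward; heat gain = 62.3 W.)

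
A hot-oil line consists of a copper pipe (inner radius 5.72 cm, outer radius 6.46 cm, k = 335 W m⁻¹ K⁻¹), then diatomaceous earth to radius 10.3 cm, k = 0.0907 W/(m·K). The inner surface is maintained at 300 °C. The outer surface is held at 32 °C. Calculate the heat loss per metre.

Resistance network (inner→outer):
  R'_copper = ln(0.0646/0.0572)/(2πk) = 0.1217/(2π·335) = 5.780×10^-5 m·K/W
  R'_diatomaceous earth = ln(0.103/0.0646)/(2πk) = 0.4665/(2π·0.0907) = 0.8186 m·K/W
ΣR = 5.780×10^-5 + 0.8186 = 0.8187 m·K/W
Q' = ΔT/ΣR = (300 °C − 32 °C)/0.8187 = 327 W/m

Q' = 327 W/m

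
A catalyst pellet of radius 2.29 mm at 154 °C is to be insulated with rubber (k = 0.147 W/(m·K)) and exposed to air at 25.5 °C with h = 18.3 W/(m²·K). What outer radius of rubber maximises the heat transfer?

For a sphere, r_cr = 2k_ins/h = 2·0.147/18.3 = 0.0161 m = 1.61 cm

r_cr = 1.61 cm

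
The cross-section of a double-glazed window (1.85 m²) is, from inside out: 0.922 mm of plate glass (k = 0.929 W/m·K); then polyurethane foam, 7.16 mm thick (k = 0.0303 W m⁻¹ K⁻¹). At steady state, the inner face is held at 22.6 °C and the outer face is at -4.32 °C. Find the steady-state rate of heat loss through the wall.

Q = 210 W

Series thermal resistances, inner to outer:
  R_plate glass = L/(kA) = 9.22×10^-4/(0.929·1.85) = 5.365×10^-4 K/W
  R_polyurethane foam = L/(kA) = 0.00716/(0.0303·1.85) = 0.1277 K/W
ΣR = 5.365×10^-4 + 0.1277 = 0.1282 K/W
Q = ΔT/ΣR = (22.6 °C − -4.32 °C)/0.1282 = 210 W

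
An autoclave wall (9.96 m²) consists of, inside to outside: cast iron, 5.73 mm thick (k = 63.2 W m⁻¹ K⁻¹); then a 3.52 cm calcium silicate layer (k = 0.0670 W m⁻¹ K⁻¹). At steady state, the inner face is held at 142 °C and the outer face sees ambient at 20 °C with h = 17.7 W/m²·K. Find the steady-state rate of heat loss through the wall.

Q = 2.09 kW

Treat each layer as a resistance in series:
  R_cast iron = L/(kA) = 0.00573/(63.2·9.96) = 9.103×10^-6 K/W
  R_calcium silicate = L/(kA) = 0.0352/(0.0670·9.96) = 0.05275 K/W
  R_conv,out = 1/(hA) = 1/(17.7·9.96) = 0.005672 K/W
ΣR = 9.103×10^-6 + 0.05275 + 0.005672 = 0.05843 K/W
Q = ΔT/ΣR = (142 °C − 20 °C)/0.05843 = 2090 W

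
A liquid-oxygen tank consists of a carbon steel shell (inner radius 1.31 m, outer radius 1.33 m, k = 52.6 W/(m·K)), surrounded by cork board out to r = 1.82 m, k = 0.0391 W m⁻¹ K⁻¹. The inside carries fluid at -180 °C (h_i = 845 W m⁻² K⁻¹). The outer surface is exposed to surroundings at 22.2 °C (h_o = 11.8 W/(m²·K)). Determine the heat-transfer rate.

Series thermal resistances, inner to outer:
  R_conv,in = 1/(4πr²h) = 1/(4π·1.31²·845) = 5.488×10^-5 K/W
  R_carbon steel = (1/1.31 − 1/1.33)/(4πk) = 0.01148/(4π·52.6) = 1.737×10^-5 K/W
  R_cork board = (1/1.33 − 1/1.82)/(4πk) = 0.2024/(4π·0.0391) = 0.4120 K/W
  R_conv,out = 1/(4πr²h) = 1/(4π·1.82²·11.8) = 0.002036 K/W
ΣR = 5.488×10^-5 + 1.737×10^-5 + 0.4120 + 0.002036 = 0.4141 K/W
Q = ΔT/ΣR = (-180 °C − 22.2 °C)/0.4141 = -488 W
(Negative Q ⇒ heat flows inward; heat gain = 488 W.)

Q = 488 W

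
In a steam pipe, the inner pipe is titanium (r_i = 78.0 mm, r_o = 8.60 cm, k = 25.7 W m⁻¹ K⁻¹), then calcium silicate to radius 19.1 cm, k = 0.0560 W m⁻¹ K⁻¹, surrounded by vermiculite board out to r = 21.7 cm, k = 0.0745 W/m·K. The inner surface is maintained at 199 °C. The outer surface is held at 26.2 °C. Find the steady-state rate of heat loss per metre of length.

Q' = 68.0 W/m

Treat each layer as a resistance in series:
  R'_titanium = ln(0.0860/0.0780)/(2πk) = 0.09764/(2π·25.7) = 6.047×10^-4 m·K/W
  R'_calcium silicate = ln(0.191/0.0860)/(2πk) = 0.7979/(2π·0.0560) = 2.268 m·K/W
  R'_vermiculite board = ln(0.217/0.191)/(2πk) = 0.1276/(2π·0.0745) = 0.2726 m·K/W
ΣR = 6.047×10^-4 + 2.268 + 0.2726 = 2.541 m·K/W
Q' = ΔT/ΣR = (199 °C − 26.2 °C)/2.541 = 68.0 W/m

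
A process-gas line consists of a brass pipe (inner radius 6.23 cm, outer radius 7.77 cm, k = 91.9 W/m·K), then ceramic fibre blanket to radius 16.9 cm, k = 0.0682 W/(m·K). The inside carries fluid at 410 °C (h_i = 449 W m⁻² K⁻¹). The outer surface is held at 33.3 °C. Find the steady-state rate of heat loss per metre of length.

Q' = 207 W/m

Series thermal resistances, inner to outer:
  R'_conv,in = 1/(2πr h) = 1/(2π·0.0623·449) = 0.005690 m·K/W
  R'_brass = ln(0.0777/0.0623)/(2πk) = 0.2209/(2π·91.9) = 3.826×10^-4 m·K/W
  R'_ceramic fibre blanket = ln(0.169/0.0777)/(2πk) = 0.7770/(2π·0.0682) = 1.813 m·K/W
ΣR = 0.005690 + 3.826×10^-4 + 1.813 = 1.819 m·K/W
Q' = ΔT/ΣR = (410 °C − 33.3 °C)/1.819 = 207 W/m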